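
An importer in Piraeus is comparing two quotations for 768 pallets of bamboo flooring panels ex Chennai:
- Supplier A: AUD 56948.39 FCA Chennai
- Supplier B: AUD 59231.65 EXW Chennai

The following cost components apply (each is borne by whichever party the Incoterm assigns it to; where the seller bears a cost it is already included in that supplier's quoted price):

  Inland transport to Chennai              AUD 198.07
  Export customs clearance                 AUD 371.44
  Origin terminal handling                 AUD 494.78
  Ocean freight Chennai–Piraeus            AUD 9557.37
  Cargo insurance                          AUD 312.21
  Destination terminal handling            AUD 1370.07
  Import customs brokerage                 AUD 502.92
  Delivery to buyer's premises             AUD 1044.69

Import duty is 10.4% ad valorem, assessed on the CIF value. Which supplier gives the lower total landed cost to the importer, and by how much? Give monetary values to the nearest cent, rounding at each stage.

Supplier A is cheaper by AUD 3149.45

Supplier A (FCA):
CIF value = FCA price + origin terminal + freight + insurance = 56948.39 + 494.78 + 9557.37 + 312.21 = 67312.75
Import duty = 67312.75 × 10.4% = 7000.53
Buyer bears (A): 494.78 + 9557.37 + 312.21 + 1370.07 + 502.92 + 1044.69 = 13282.04
Landed cost (A) = invoice 56948.39 + 13282.04 + duty 7000.53 = 77230.96
Supplier B (EXW):
CIF value = EXW price + inland to port + export clearance + origin terminal + freight + insurance = 59231.65 + 198.07 + 371.44 + 494.78 + 9557.37 + 312.21 = 70165.52
Import duty = 70165.52 × 10.4% = 7297.21
Buyer bears (B): 198.07 + 371.44 + 494.78 + 9557.37 + 312.21 + 1370.07 + 502.92 + 1044.69 = 13851.55
Landed cost (B) = invoice 59231.65 + 13851.55 + duty 7297.21 = 80380.41
Difference = |77230.96 − 80380.41| = 3149.45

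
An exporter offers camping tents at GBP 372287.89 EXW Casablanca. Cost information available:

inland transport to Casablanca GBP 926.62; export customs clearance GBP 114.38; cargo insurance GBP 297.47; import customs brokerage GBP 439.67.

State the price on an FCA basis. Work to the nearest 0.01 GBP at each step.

Not relevant to the conversion: insurance, brokerage — on the buyer under both terms; not part of either seller's price.
From EXW to FCA, the seller additionally bears: inland to port, export clearance.
FCA price = 372287.89 + 926.62 + 114.38 = 373328.89

FCA price: GBP 373328.89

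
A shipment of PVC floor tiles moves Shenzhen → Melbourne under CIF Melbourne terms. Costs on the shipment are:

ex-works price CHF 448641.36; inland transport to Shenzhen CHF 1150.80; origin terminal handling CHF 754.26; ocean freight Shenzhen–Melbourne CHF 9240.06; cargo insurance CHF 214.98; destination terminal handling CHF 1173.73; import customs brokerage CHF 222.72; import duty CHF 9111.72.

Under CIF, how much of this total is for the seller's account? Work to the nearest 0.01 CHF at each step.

Seller's account: CHF 460001.46

CIF: the seller pays costs through ocean freight and marine insurance to the destination port.
Seller's account: goods 448641.36 + inland to port 1150.80 + origin terminal 754.26 + freight 9240.06 + insurance 214.98 = 460001.46
Buyer's account: destination terminal 1173.73 + brokerage 222.72 + duty 9111.72 = 10508.17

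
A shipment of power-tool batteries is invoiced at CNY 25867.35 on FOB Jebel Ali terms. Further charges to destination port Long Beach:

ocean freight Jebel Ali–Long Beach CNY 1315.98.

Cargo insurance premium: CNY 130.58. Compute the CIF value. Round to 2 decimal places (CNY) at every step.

CIF = FOB price + freight + insurance
CIF = 25867.35 + 1315.98 + 130.58 = 27313.91

CIF value: CNY 27313.91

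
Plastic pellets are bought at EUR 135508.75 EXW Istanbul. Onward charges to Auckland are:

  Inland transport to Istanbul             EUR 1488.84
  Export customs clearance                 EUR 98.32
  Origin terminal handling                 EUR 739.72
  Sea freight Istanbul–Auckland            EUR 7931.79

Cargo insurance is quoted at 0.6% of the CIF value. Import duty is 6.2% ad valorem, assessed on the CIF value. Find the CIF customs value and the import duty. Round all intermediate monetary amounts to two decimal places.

CIF value: EUR 146647.30; import duty: EUR 9092.13

Let C be the CIF value. C = EXW price + pre-shipment costs + freight + 0.6% × C
C − 0.6% × C = 135508.75 + 1488.84 + 98.32 + 739.72 + 7931.79
0.994 × C = 145767.42
C = 145767.42 / 0.994 = 146647.30
Insurance premium = 0.6% × 146647.30 = 879.88
Import duty = 146647.30 × 6.2% = 9092.13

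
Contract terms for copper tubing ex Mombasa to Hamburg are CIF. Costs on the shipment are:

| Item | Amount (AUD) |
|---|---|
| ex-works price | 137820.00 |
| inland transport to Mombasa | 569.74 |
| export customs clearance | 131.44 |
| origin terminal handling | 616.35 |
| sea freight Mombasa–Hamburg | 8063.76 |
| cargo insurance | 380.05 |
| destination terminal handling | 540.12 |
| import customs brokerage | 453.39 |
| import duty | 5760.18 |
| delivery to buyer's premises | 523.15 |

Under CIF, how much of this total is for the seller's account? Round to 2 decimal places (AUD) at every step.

Seller's account: AUD 147581.34

CIF: the seller pays costs through ocean freight and marine insurance to the destination port.
Seller's account: goods 137820.00 + inland to port 569.74 + export clearance 131.44 + origin terminal 616.35 + freight 8063.76 + insurance 380.05 = 147581.34
Buyer's account: destination terminal 540.12 + brokerage 453.39 + duty 5760.18 + delivery 523.15 = 7276.84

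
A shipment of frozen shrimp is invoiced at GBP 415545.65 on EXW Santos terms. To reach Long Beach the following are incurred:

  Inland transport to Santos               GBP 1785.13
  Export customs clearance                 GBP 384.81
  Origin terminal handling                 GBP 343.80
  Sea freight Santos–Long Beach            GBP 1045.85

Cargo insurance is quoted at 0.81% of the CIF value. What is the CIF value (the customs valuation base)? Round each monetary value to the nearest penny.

Let C be the CIF value. C = EXW price + pre-shipment costs + freight + 0.81% × C
C − 0.81% × C = 415545.65 + 1785.13 + 384.81 + 343.80 + 1045.85
0.9919 × C = 419105.24
C = 419105.24 / 0.9919 = 422527.71
Insurance premium = 0.81% × 422527.71 = 3422.47

CIF value: GBP 422527.71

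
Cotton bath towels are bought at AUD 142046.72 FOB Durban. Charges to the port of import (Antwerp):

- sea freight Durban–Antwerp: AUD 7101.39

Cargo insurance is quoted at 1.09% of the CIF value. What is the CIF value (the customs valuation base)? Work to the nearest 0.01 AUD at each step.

CIF value: AUD 150791.74

Let C be the CIF value. C = FOB price + freight + 1.09% × C
C − 1.09% × C = 142046.72 + 7101.39
0.9891 × C = 149148.11
C = 149148.11 / 0.9891 = 150791.74
Insurance premium = 1.09% × 150791.74 = 1643.63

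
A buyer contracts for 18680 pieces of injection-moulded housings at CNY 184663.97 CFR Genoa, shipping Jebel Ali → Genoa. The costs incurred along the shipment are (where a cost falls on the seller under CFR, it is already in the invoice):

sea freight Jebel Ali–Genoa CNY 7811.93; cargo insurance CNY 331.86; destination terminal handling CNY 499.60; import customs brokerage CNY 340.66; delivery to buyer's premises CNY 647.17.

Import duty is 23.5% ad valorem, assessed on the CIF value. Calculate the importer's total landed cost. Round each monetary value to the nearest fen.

CFR: the seller pays costs through ocean freight to the destination port, but not insurance.
Already in the invoice (seller's account under CFR): freight — exclude.
CIF value = CFR price + insurance = 184663.97 + 331.86 = 184995.83
Import duty = 184995.83 × 23.5% = 43474.02
Buyer bears: insurance 331.86 + destination terminal 499.60 + brokerage 340.66 + delivery 647.17 + duty 43474.02 = 45293.31
Landed cost = invoice 184663.97 + 45293.31 = 229957.28

Total landed cost: CNY 229957.28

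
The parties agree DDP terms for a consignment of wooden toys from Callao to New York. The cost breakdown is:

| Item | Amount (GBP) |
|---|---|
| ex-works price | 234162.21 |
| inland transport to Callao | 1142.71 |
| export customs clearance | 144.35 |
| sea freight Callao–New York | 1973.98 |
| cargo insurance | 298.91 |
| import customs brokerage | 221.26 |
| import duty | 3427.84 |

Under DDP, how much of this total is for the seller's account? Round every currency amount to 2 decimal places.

DDP: the seller bears all costs including import duty.
Seller's account: goods 234162.21 + inland to port 1142.71 + export clearance 144.35 + freight 1973.98 + insurance 298.91 + brokerage 221.26 + duty 3427.84 = 241371.26
Buyer's account: 0.00

Seller's account: GBP 241371.26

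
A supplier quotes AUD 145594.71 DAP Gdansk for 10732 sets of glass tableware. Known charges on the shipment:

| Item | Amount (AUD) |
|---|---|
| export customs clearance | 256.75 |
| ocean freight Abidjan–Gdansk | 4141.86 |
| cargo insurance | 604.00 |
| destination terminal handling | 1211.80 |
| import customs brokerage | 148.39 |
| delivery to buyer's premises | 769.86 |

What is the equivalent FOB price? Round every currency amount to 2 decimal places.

Not relevant to the conversion: export clearance — on the seller under both DAP and FOB; already in the DAP price and stays in the FOB price. brokerage — on the buyer under both terms; not part of either seller's price.
From DAP to FOB, the seller no longer bears: freight, insurance, destination terminal, delivery.
FOB price = 145594.71 − 4141.86 − 604.00 − 1211.80 − 769.86 = 138867.19

FOB price: AUD 138867.19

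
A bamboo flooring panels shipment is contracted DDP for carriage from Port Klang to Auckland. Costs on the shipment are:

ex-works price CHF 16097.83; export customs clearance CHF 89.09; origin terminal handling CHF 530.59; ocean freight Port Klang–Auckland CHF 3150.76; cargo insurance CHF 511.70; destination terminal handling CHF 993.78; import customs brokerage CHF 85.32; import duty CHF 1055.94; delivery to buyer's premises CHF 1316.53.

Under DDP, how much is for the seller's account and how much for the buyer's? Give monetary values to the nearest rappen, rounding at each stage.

DDP: the seller bears all costs including import duty.
Seller's account: goods 16097.83 + export clearance 89.09 + origin terminal 530.59 + freight 3150.76 + insurance 511.70 + destination terminal 993.78 + brokerage 85.32 + duty 1055.94 + delivery 1316.53 = 23831.54
Buyer's account: 0.00

Seller: CHF 23831.54; buyer: CHF 0.00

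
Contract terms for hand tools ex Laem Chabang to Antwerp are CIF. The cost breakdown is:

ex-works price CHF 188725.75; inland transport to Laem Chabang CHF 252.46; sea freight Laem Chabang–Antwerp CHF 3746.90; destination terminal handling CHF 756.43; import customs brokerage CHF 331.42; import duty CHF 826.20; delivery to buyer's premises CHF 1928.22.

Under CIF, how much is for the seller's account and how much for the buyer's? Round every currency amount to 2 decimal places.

Seller: CHF 192725.11; buyer: CHF 3842.27

CIF: the seller pays costs through ocean freight and marine insurance to the destination port.
Seller's account: goods 188725.75 + inland to port 252.46 + freight 3746.90 = 192725.11
Buyer's account: destination terminal 756.43 + brokerage 331.42 + duty 826.20 + delivery 1928.22 = 3842.27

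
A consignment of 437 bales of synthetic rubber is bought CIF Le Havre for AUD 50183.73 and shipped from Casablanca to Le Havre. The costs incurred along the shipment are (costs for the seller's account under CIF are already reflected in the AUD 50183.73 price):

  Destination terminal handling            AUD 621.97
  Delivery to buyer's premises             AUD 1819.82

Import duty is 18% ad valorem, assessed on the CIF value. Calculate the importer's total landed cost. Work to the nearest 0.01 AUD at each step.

Total landed cost: AUD 61658.59

CIF: the seller pays costs through ocean freight and marine insurance to the destination port.
The CIF price already equals the CIF value: 50183.73
Import duty = 50183.73 × 18% = 9033.07
Buyer bears: destination terminal 621.97 + delivery 1819.82 + duty 9033.07 = 11474.86
Landed cost = invoice 50183.73 + 11474.86 = 61658.59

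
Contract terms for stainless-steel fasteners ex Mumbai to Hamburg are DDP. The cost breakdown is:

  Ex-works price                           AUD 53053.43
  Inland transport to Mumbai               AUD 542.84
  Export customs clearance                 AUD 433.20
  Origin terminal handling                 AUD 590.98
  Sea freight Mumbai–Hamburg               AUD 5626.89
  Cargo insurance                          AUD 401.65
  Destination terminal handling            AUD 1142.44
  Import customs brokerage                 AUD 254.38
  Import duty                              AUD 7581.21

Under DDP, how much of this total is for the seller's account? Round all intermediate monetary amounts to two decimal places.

DDP: the seller bears all costs including import duty.
Seller's account: goods 53053.43 + inland to port 542.84 + export clearance 433.20 + origin terminal 590.98 + freight 5626.89 + insurance 401.65 + destination terminal 1142.44 + brokerage 254.38 + duty 7581.21 = 69627.02
Buyer's account: 0.00

Seller's account: AUD 69627.02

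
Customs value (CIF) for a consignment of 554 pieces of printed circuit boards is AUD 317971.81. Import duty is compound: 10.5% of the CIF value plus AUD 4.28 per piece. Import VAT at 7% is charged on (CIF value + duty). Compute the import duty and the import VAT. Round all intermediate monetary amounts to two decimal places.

Ad valorem component: 317971.81 × 10.5% = 33387.04
Specific component: 554 × 4.28 = 2371.12
Import duty = 33387.04 + 2371.12 = 35758.16
VAT base = CIF + duty = 317971.81 + 35758.16 = 353729.97
Import VAT = 353729.97 × 7% = 24761.10

Import duty: AUD 35758.16; import VAT: AUD 24761.10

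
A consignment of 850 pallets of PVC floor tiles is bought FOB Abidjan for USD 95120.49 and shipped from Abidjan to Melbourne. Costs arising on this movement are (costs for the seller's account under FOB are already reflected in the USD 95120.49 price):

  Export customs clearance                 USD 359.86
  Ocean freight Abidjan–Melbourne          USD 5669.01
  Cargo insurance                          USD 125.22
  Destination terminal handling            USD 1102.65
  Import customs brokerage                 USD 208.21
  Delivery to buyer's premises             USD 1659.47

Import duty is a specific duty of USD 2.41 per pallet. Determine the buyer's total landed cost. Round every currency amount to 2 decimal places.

FOB: the seller bears costs until goods are on board at the origin port; the buyer bears freight, insurance and all costs thereafter.
Already in the invoice (seller's account under FOB): export clearance — exclude.
CIF value = FOB price + freight + insurance = 95120.49 + 5669.01 + 125.22 = 100914.72
Import duty = 850 × 2.41 = 2048.50
Buyer bears: freight 5669.01 + insurance 125.22 + destination terminal 1102.65 + brokerage 208.21 + delivery 1659.47 + duty 2048.50 = 10813.06
Landed cost = invoice 95120.49 + 10813.06 = 105933.55

Total landed cost: USD 105933.55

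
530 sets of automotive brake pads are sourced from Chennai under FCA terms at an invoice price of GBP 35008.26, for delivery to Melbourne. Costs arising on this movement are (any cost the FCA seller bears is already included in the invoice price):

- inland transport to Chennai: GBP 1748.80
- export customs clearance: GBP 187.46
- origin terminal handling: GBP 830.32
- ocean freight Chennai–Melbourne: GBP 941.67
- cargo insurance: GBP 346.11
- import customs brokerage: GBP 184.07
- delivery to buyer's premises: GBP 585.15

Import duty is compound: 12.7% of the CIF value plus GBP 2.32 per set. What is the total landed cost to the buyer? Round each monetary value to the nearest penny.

FCA: the seller delivers export-cleared goods to the carrier; the buyer bears costs from that point.
Already in the invoice (seller's account under FCA): inland to port, export clearance — exclude.
CIF value = FCA price + origin terminal + freight + insurance = 35008.26 + 830.32 + 941.67 + 346.11 = 37126.36
Ad valorem component: 37126.36 × 12.7% = 4715.05
Specific component: 530 × 2.32 = 1229.60
Import duty = 4715.05 + 1229.60 = 5944.65
Buyer bears: origin terminal 830.32 + freight 941.67 + insurance 346.11 + brokerage 184.07 + delivery 585.15 + duty 5944.65 = 8831.97
Landed cost = invoice 35008.26 + 8831.97 = 43840.23

Total landed cost: GBP 43840.23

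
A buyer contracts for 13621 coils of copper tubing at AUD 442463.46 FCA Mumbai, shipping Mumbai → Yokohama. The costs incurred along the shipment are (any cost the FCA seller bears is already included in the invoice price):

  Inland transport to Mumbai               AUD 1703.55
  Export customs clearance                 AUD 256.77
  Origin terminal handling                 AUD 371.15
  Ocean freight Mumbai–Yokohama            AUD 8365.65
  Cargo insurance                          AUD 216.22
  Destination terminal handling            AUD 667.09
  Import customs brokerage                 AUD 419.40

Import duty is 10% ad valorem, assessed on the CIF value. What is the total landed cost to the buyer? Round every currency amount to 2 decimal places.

FCA: the seller delivers export-cleared goods to the carrier; the buyer bears costs from that point.
Already in the invoice (seller's account under FCA): inland to port, export clearance — exclude.
CIF value = FCA price + origin terminal + freight + insurance = 442463.46 + 371.15 + 8365.65 + 216.22 = 451416.48
Import duty = 451416.48 × 10% = 45141.65
Buyer bears: origin terminal 371.15 + freight 8365.65 + insurance 216.22 + destination terminal 667.09 + brokerage 419.40 + duty 45141.65 = 55181.16
Landed cost = invoice 442463.46 + 55181.16 = 497644.62

Total landed cost: AUD 497644.62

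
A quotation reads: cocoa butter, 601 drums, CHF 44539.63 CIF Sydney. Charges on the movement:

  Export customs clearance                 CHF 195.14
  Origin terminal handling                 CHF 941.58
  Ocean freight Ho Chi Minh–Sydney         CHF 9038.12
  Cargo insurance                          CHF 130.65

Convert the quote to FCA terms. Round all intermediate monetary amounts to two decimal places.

FCA price: CHF 34429.28

Not relevant to the conversion: export clearance — on the seller under both CIF and FCA; already in the CIF price and stays in the FCA price.
From CIF to FCA, the seller no longer bears: origin terminal, freight, insurance.
FCA price = 44539.63 − 941.58 − 9038.12 − 130.65 = 34429.28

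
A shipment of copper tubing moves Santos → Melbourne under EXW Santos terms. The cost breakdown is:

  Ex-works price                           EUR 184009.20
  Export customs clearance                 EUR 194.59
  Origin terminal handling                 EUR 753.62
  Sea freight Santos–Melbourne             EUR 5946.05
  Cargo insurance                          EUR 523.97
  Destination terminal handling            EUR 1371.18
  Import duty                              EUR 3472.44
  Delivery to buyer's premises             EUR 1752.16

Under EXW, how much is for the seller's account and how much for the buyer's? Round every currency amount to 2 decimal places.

EXW: the seller makes goods available at their premises; the buyer bears all onward costs.
Seller's account: goods 184009.20 = 184009.20
Buyer's account: export clearance 194.59 + origin terminal 753.62 + freight 5946.05 + insurance 523.97 + destination terminal 1371.18 + duty 3472.44 + delivery 1752.16 = 14014.01

Seller: EUR 184009.20; buyer: EUR 14014.01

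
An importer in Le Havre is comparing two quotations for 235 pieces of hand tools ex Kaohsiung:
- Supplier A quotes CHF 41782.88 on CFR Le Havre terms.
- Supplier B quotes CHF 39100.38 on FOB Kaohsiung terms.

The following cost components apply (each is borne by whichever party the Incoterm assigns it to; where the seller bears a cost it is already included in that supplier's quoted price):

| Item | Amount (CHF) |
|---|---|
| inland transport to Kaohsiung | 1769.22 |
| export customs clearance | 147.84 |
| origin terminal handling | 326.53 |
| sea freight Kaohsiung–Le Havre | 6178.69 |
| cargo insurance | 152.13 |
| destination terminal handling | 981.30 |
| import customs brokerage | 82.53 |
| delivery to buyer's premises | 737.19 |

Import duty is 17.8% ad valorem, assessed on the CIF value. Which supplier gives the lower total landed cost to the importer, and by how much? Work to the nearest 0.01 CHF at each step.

Supplier A (CFR):
CIF value = CFR price + insurance = 41782.88 + 152.13 = 41935.01
Import duty = 41935.01 × 17.8% = 7464.43
Buyer bears (A): 152.13 + 981.30 + 82.53 + 737.19 = 1953.15
Landed cost (A) = invoice 41782.88 + 1953.15 + duty 7464.43 = 51200.46
Supplier B (FOB):
CIF value = FOB price + freight + insurance = 39100.38 + 6178.69 + 152.13 = 45431.20
Import duty = 45431.20 × 17.8% = 8086.75
Buyer bears (B): 6178.69 + 152.13 + 981.30 + 82.53 + 737.19 = 8131.84
Landed cost (B) = invoice 39100.38 + 8131.84 + duty 8086.75 = 55318.97
Difference = |51200.46 − 55318.97| = 4118.51

Supplier A is cheaper by CHF 4118.51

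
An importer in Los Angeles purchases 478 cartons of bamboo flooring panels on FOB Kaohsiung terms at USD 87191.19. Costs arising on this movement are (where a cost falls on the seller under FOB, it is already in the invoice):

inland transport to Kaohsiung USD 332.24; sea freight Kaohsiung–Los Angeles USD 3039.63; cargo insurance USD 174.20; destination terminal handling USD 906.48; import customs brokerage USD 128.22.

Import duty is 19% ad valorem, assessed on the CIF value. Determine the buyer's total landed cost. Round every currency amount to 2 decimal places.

FOB: the seller bears costs until goods are on board at the origin port; the buyer bears freight, insurance and all costs thereafter.
Already in the invoice (seller's account under FOB): inland to port — exclude.
CIF value = FOB price + freight + insurance = 87191.19 + 3039.63 + 174.20 = 90405.02
Import duty = 90405.02 × 19% = 17176.95
Buyer bears: freight 3039.63 + insurance 174.20 + destination terminal 906.48 + brokerage 128.22 + duty 17176.95 = 21425.48
Landed cost = invoice 87191.19 + 21425.48 = 108616.67

Total landed cost: USD 108616.67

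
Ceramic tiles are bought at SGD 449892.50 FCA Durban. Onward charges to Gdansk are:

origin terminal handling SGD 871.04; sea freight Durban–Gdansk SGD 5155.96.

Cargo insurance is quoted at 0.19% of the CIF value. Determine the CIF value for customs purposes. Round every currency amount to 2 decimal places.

CIF value: SGD 456787.40

Let C be the CIF value. C = FCA price + pre-shipment costs + freight + 0.19% × C
C − 0.19% × C = 449892.50 + 871.04 + 5155.96
0.9981 × C = 455919.50
C = 455919.50 / 0.9981 = 456787.40
Insurance premium = 0.19% × 456787.40 = 867.90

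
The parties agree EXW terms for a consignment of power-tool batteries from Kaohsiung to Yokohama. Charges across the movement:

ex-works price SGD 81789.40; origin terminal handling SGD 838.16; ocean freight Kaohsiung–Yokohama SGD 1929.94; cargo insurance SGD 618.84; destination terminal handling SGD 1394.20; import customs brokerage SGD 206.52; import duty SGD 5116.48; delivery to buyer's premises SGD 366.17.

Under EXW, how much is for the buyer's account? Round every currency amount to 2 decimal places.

Buyer's account: SGD 10470.31

EXW: the seller makes goods available at their premises; the buyer bears all onward costs.
Seller's account: goods 81789.40 = 81789.40
Buyer's account: origin terminal 838.16 + freight 1929.94 + insurance 618.84 + destination terminal 1394.20 + brokerage 206.52 + duty 5116.48 + delivery 366.17 = 10470.31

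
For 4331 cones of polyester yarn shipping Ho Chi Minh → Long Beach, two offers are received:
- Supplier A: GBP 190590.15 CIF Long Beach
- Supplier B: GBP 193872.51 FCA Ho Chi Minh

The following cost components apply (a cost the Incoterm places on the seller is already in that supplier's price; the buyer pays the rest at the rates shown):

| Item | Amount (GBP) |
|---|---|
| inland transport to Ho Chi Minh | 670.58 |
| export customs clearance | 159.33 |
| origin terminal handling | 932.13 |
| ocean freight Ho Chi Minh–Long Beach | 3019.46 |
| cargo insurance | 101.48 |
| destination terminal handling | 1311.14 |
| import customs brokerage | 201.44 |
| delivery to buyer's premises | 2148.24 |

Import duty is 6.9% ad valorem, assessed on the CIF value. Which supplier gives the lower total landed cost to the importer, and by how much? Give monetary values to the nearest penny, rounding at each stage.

Supplier A is cheaper by GBP 7841.58

Supplier A (CIF):
The CIF price already equals the CIF value: 190590.15
Import duty = 190590.15 × 6.9% = 13150.72
Buyer bears (A): 1311.14 + 201.44 + 2148.24 = 3660.82
Landed cost (A) = invoice 190590.15 + 3660.82 + duty 13150.72 = 207401.69
Supplier B (FCA):
CIF value = FCA price + origin terminal + freight + insurance = 193872.51 + 932.13 + 3019.46 + 101.48 = 197925.58
Import duty = 197925.58 × 6.9% = 13656.87
Buyer bears (B): 932.13 + 3019.46 + 101.48 + 1311.14 + 201.44 + 2148.24 = 7713.89
Landed cost (B) = invoice 193872.51 + 7713.89 + duty 13656.87 = 215243.27
Difference = |207401.69 − 215243.27| = 7841.58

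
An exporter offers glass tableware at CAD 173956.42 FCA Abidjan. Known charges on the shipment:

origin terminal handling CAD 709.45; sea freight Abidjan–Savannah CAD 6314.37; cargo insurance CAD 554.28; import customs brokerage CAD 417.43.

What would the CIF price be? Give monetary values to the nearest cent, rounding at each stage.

Not relevant to the conversion: brokerage — on the buyer under both terms; not part of either seller's price.
From FCA to CIF, the seller additionally bears: origin terminal, freight, insurance.
CIF price = 173956.42 + 709.45 + 6314.37 + 554.28 = 181534.52

CIF price: CAD 181534.52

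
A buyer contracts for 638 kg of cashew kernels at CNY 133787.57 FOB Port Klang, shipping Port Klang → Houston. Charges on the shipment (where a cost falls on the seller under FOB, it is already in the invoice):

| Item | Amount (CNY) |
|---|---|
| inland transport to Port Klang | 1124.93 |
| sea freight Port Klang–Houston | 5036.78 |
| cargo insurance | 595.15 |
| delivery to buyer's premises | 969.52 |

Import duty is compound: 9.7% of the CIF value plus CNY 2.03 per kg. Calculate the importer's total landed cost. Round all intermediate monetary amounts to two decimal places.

FOB: the seller bears costs until goods are on board at the origin port; the buyer bears freight, insurance and all costs thereafter.
Already in the invoice (seller's account under FOB): inland to port — exclude.
CIF value = FOB price + freight + insurance = 133787.57 + 5036.78 + 595.15 = 139419.50
Ad valorem component: 139419.50 × 9.7% = 13523.69
Specific component: 638 × 2.03 = 1295.14
Import duty = 13523.69 + 1295.14 = 14818.83
Buyer bears: freight 5036.78 + insurance 595.15 + delivery 969.52 + duty 14818.83 = 21420.28
Landed cost = invoice 133787.57 + 21420.28 = 155207.85

Total landed cost: CNY 155207.85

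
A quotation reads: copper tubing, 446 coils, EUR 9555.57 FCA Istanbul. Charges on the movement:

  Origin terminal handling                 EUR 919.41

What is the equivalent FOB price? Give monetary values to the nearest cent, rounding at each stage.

From FCA to FOB, the seller additionally bears: origin terminal.
FOB price = 9555.57 + 919.41 = 10474.98

FOB price: EUR 10474.98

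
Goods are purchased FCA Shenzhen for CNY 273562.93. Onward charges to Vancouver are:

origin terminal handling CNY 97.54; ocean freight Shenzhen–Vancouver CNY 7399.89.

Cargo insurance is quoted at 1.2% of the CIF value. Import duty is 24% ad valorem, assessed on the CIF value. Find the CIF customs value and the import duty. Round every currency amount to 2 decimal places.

CIF value: CNY 284474.05; import duty: CNY 68273.77

Let C be the CIF value. C = FCA price + pre-shipment costs + freight + 1.2% × C
C − 1.2% × C = 273562.93 + 97.54 + 7399.89
0.988 × C = 281060.36
C = 281060.36 / 0.988 = 284474.05
Insurance premium = 1.2% × 284474.05 = 3413.69
Import duty = 284474.05 × 24% = 68273.77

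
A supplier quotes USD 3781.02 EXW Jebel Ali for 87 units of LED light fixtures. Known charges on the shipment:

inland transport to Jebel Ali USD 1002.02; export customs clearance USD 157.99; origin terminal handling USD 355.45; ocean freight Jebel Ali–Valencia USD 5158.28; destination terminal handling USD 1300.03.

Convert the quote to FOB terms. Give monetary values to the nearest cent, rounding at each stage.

Not relevant to the conversion: freight, destination terminal — on the buyer under both terms; not part of either seller's price.
From EXW to FOB, the seller additionally bears: inland to port, export clearance, origin terminal.
FOB price = 3781.02 + 1002.02 + 157.99 + 355.45 = 5296.48

FOB price: USD 5296.48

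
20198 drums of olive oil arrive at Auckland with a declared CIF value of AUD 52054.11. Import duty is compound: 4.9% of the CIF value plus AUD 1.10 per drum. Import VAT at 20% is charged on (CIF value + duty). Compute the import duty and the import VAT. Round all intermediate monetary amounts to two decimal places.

Ad valorem component: 52054.11 × 4.9% = 2550.65
Specific component: 20198 × 1.10 = 22217.80
Import duty = 2550.65 + 22217.80 = 24768.45
VAT base = CIF + duty = 52054.11 + 24768.45 = 76822.56
Import VAT = 76822.56 × 20% = 15364.51

Import duty: AUD 24768.45; import VAT: AUD 15364.51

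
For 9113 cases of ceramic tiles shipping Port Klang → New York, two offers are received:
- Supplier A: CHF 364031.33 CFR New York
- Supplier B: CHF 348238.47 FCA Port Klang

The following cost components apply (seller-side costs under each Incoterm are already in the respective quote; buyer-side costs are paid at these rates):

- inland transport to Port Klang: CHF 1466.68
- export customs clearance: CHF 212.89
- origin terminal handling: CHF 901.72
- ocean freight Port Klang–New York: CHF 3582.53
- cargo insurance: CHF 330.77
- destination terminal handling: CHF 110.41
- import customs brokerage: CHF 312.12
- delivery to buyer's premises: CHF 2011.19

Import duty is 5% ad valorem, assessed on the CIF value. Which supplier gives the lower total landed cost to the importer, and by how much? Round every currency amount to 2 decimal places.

Supplier B is cheaper by CHF 11874.05

Supplier A (CFR):
CIF value = CFR price + insurance = 364031.33 + 330.77 = 364362.10
Import duty = 364362.10 × 5% = 18218.11
Buyer bears (A): 330.77 + 110.41 + 312.12 + 2011.19 = 2764.49
Landed cost (A) = invoice 364031.33 + 2764.49 + duty 18218.11 = 385013.93
Supplier B (FCA):
CIF value = FCA price + origin terminal + freight + insurance = 348238.47 + 901.72 + 3582.53 + 330.77 = 353053.49
Import duty = 353053.49 × 5% = 17652.67
Buyer bears (B): 901.72 + 3582.53 + 330.77 + 110.41 + 312.12 + 2011.19 = 7248.74
Landed cost (B) = invoice 348238.47 + 7248.74 + duty 17652.67 = 373139.88
Difference = |385013.93 − 373139.88| = 11874.05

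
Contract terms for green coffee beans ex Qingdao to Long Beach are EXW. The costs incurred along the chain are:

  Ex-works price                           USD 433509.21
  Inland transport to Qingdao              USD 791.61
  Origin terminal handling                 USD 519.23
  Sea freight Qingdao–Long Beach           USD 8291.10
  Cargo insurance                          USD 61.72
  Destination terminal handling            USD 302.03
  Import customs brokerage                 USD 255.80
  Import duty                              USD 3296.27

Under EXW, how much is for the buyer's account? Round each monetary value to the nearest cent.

EXW: the seller makes goods available at their premises; the buyer bears all onward costs.
Seller's account: goods 433509.21 = 433509.21
Buyer's account: inland to port 791.61 + origin terminal 519.23 + freight 8291.10 + insurance 61.72 + destination terminal 302.03 + brokerage 255.80 + duty 3296.27 = 13517.76

Buyer's account: USD 13517.76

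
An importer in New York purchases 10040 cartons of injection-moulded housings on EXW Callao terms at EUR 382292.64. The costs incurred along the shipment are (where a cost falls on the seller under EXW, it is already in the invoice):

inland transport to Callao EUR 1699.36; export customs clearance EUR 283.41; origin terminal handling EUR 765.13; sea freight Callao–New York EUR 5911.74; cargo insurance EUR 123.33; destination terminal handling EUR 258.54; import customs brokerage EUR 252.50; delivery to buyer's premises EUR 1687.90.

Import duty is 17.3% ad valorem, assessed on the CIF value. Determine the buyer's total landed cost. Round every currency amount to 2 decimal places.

Total landed cost: EUR 460930.63

EXW: the seller makes goods available at their premises; the buyer bears all onward costs.
CIF value = EXW price + inland to port + export clearance + origin terminal + freight + insurance = 382292.64 + 1699.36 + 283.41 + 765.13 + 5911.74 + 123.33 = 391075.61
Import duty = 391075.61 × 17.3% = 67656.08
Buyer bears: inland to port 1699.36 + export clearance 283.41 + origin terminal 765.13 + freight 5911.74 + insurance 123.33 + destination terminal 258.54 + brokerage 252.50 + delivery 1687.90 + duty 67656.08 = 78637.99
Landed cost = invoice 382292.64 + 78637.99 = 460930.63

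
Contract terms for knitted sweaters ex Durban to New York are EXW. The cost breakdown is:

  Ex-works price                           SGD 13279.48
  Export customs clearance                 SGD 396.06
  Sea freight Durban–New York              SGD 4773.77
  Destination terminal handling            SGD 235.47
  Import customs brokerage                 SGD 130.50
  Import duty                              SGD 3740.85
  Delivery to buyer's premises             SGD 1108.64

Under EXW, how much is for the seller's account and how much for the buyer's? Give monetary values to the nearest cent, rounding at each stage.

EXW: the seller makes goods available at their premises; the buyer bears all onward costs.
Seller's account: goods 13279.48 = 13279.48
Buyer's account: export clearance 396.06 + freight 4773.77 + destination terminal 235.47 + brokerage 130.50 + duty 3740.85 + delivery 1108.64 = 10385.29

Seller: SGD 13279.48; buyer: SGD 10385.29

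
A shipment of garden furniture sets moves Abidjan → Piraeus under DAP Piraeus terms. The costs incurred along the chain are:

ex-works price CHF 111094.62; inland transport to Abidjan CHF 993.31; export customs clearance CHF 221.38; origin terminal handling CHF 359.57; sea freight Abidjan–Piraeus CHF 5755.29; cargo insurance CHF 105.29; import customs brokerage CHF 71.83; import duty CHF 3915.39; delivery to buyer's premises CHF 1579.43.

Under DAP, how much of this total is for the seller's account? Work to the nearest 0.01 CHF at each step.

DAP: the seller bears all costs to the named destination except import duty and clearance.
Seller's account: goods 111094.62 + inland to port 993.31 + export clearance 221.38 + origin terminal 359.57 + freight 5755.29 + insurance 105.29 + delivery 1579.43 = 120108.89
Buyer's account: brokerage 71.83 + duty 3915.39 = 3987.22

Seller's account: CHF 120108.89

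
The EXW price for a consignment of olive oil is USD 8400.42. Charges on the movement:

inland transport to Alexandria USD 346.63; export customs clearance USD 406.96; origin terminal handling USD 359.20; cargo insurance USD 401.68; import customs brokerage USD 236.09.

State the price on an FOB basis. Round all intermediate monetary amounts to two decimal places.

Not relevant to the conversion: brokerage, insurance — on the buyer under both terms; not part of either seller's price.
From EXW to FOB, the seller additionally bears: inland to port, export clearance, origin terminal.
FOB price = 8400.42 + 346.63 + 406.96 + 359.20 = 9513.21

FOB price: USD 9513.21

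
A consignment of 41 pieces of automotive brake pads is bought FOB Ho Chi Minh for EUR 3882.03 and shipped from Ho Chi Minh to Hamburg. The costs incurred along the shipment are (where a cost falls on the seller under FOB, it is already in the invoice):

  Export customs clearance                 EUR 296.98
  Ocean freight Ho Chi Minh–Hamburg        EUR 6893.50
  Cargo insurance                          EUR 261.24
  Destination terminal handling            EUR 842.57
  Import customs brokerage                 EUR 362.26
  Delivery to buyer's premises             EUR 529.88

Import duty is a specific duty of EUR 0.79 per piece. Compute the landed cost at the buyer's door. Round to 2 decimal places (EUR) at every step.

FOB: the seller bears costs until goods are on board at the origin port; the buyer bears freight, insurance and all costs thereafter.
Already in the invoice (seller's account under FOB): export clearance — exclude.
CIF value = FOB price + freight + insurance = 3882.03 + 6893.50 + 261.24 = 11036.77
Import duty = 41 × 0.79 = 32.39
Buyer bears: freight 6893.50 + insurance 261.24 + destination terminal 842.57 + brokerage 362.26 + delivery 529.88 + duty 32.39 = 8921.84
Landed cost = invoice 3882.03 + 8921.84 = 12803.87

Total landed cost: EUR 12803.87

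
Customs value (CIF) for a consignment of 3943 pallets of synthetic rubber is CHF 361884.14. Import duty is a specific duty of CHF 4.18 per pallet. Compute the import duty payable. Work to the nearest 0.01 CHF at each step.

Import duty = 3943 × 4.18 = 16481.74

Import duty: CHF 16481.74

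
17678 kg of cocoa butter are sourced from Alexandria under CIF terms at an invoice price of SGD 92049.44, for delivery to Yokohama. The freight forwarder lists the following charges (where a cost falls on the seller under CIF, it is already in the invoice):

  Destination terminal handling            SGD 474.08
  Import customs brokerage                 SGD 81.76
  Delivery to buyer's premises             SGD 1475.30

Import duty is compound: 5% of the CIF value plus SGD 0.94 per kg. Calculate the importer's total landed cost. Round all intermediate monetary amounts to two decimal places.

Total landed cost: SGD 115300.37

CIF: the seller pays costs through ocean freight and marine insurance to the destination port.
The CIF price already equals the CIF value: 92049.44
Ad valorem component: 92049.44 × 5% = 4602.47
Specific component: 17678 × 0.94 = 16617.32
Import duty = 4602.47 + 16617.32 = 21219.79
Buyer bears: destination terminal 474.08 + brokerage 81.76 + delivery 1475.30 + duty 21219.79 = 23250.93
Landed cost = invoice 92049.44 + 23250.93 = 115300.37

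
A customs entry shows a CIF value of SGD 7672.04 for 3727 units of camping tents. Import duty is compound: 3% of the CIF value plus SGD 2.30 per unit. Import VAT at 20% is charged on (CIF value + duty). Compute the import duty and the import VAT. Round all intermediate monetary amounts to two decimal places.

Import duty: SGD 8802.26; import VAT: SGD 3294.86

Ad valorem component: 7672.04 × 3% = 230.16
Specific component: 3727 × 2.30 = 8572.10
Import duty = 230.16 + 8572.10 = 8802.26
VAT base = CIF + duty = 7672.04 + 8802.26 = 16474.30
Import VAT = 16474.30 × 20% = 3294.86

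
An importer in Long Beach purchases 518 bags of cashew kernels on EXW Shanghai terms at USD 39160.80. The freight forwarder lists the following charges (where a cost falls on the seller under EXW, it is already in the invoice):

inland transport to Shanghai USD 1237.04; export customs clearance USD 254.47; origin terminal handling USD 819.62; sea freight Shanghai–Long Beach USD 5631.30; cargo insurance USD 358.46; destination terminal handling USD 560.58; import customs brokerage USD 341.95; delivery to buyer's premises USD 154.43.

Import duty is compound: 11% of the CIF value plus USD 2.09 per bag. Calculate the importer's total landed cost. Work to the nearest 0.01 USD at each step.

Total landed cost: USD 54822.06

EXW: the seller makes goods available at their premises; the buyer bears all onward costs.
CIF value = EXW price + inland to port + export clearance + origin terminal + freight + insurance = 39160.80 + 1237.04 + 254.47 + 819.62 + 5631.30 + 358.46 = 47461.69
Ad valorem component: 47461.69 × 11% = 5220.79
Specific component: 518 × 2.09 = 1082.62
Import duty = 5220.79 + 1082.62 = 6303.41
Buyer bears: inland to port 1237.04 + export clearance 254.47 + origin terminal 819.62 + freight 5631.30 + insurance 358.46 + destination terminal 560.58 + brokerage 341.95 + delivery 154.43 + duty 6303.41 = 15661.26
Landed cost = invoice 39160.80 + 15661.26 = 54822.06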